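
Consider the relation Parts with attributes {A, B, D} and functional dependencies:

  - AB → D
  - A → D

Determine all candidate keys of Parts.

Attributes A, B never appear on any right-hand side, so every candidate key must contain {A, B}.
{A, B}⁺ = {A, B, D}, which is all of the schema, so {A, B} is the only candidate key.

{A, B}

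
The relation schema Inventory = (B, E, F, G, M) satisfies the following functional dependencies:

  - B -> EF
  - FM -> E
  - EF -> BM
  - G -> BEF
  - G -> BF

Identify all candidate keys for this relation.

{G}

Attribute G never appears on the right-hand side of any dependency, so G must belong to every candidate key.
{G}⁺ = {B, E, F, G, M}, which is all of the schema, so {G} is the only candidate key.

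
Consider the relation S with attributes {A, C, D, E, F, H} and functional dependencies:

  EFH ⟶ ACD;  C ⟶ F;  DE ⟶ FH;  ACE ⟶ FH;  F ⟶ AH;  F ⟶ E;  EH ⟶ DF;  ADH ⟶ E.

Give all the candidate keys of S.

(C), (F), (D, E), (E, H), (A, D, H)

{C}⁺: C→F adds F; F→AH adds A, H; F→E adds E; EH→DF adds D → {A, C, D, E, F, H}.
{F}⁺: F→AH adds A, H; F→E adds E; EH→DF adds D; EFH→ACD adds C → {A, C, D, E, F, H}.
{D, E}⁺: DE→FH adds F, H; F→AH adds A; EFH→ACD adds C → {A, C, D, E, F, H}.
{E, H}⁺: EH→DF adds D, F; EFH→ACD adds A, C → {A, C, D, E, F, H}.
{A, D, H}⁺: ADH→E adds E; DE→FH adds F; EFH→ACD adds C → {A, C, D, E, F, H}.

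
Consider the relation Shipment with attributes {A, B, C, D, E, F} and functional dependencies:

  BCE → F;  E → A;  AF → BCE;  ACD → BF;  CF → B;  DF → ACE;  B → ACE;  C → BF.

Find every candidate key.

BD, CD, DF

Attribute D never appears on the right-hand side of any dependency, so D must belong to every candidate key.
{D}⁺ = {D}, which is not all of the schema, so we must add further attributes.
{B, D}⁺: B→ACE adds A, C, E; C→BF adds F → {A, B, C, D, E, F}. Minimal: {D}⁺ = {D}; {B}⁺ = {A, B, C, E, F} — none reach the full schema.
{C, D}⁺: C→BF adds B, F; DF→ACE adds A, E → {A, B, C, D, E, F}. Minimal: {D}⁺ = {D}; {C}⁺ = {A, B, C, E, F} — none reach the full schema.
{D, F}⁺: DF→ACE adds A, C, E; C→BF adds B → {A, B, C, D, E, F}. Minimal: {F}⁺ = {F}; {D}⁺ = {D} — none reach the full schema.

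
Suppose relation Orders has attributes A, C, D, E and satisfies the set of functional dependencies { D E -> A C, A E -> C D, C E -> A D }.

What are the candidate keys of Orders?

{A, E}; {C, E}; {D, E}

{A, E}⁺: AE→CD adds C, D → {A, C, D, E}. Minimal: {E}⁺ = {E}; {A}⁺ = {A} — none reach the full schema.
{C, E}⁺: CE→AD adds A, D → {A, C, D, E}. Minimal: {E}⁺ = {E}; {C}⁺ = {C} — none reach the full schema.
{D, E}⁺: DE→AC adds A, C → {A, C, D, E}. Minimal: {E}⁺ = {E}; {D}⁺ = {D} — none reach the full schema.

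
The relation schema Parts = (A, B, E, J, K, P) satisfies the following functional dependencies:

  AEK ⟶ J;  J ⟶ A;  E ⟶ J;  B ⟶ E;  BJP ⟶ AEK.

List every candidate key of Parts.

Attributes B, P never appear on any right-hand side, so every candidate key must contain {B, P}.
{B, P}⁺ = {A, B, E, J, K, P}, which is all of the schema, so {B, P} is the only candidate key.

(B, P)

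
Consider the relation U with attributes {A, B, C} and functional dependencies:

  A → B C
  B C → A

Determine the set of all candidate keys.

{A}⁺: A→BC adds B, C → {A, B, C}.
{B, C}⁺: BC→A adds A → {A, B, C}.

A; BC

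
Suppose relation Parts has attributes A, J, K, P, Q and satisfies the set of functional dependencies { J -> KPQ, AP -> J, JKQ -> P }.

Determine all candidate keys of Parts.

Attribute A never appears on the right-hand side of any dependency, so A must belong to every candidate key.
{A}⁺ = {A}, which is not all of the schema, so we must add further attributes.
{A, J}⁺: J→KPQ adds K, P, Q → {A, J, K, P, Q}.
{A, P}⁺: AP→J adds J; J→KPQ adds K, Q → {A, J, K, P, Q}.

AJ, AP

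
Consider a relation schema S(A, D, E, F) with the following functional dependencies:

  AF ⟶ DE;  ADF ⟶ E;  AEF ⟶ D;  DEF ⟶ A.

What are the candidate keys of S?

(A, F); (D, E, F)

Attribute F never appears on the right-hand side of any dependency, so F must belong to every candidate key.
{F}⁺ = {F}, which is not all of the schema, so we must add further attributes.
{A, F}⁺: AF→DE adds D, E → {A, D, E, F}. Minimal: {F}⁺ = {F}; {A}⁺ = {A} — none reach the full schema.
{D, E, F}⁺: DEF→A adds A → {A, D, E, F}. Minimal: {E, F}⁺ = {E, F}; {D, F}⁺ = {D, F}; {D, E}⁺ = {D, E} — none reach the full schema.
Any other superkey contains one of these as a subset, so there are no further candidate keys.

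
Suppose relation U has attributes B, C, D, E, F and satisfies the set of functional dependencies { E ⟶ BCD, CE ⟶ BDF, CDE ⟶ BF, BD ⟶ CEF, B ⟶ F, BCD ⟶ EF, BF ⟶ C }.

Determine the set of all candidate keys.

E, BD

{E}⁺: E→BCD adds B, C, D; CE→BDF adds F → {B, C, D, E, F}.
{B, D}⁺: BD→CEF adds C, E, F → {B, C, D, E, F}. Minimal: {D}⁺ = {D}; {B}⁺ = {B, C, F} — none reach the full schema.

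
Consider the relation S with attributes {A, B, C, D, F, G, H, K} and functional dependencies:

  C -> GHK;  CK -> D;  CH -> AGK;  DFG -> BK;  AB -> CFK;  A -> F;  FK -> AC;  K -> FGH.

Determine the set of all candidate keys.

C, K, AB, ADG, DFG

{C}⁺: C→GHK adds G, H, K; CK→D adds D; CH→AGK adds A; A→F adds F; DFG→BK adds B → {A, B, C, D, F, G, H, K}.
{K}⁺: K→FGH adds F, G, H; FK→AC adds A, C; CK→D adds D; DFG→BK adds B → {A, B, C, D, F, G, H, K}.
{A, B}⁺: AB→CFK adds C, F, K; K→FGH adds G, H; CK→D adds D → {A, B, C, D, F, G, H, K}.
{A, D, G}⁺: A→F adds F; DFG→BK adds B, K; AB→CFK adds C; K→FGH adds H → {A, B, C, D, F, G, H, K}.
{D, F, G}⁺: DFG→BK adds B, K; FK→AC adds A, C; K→FGH adds H → {A, B, C, D, F, G, H, K}.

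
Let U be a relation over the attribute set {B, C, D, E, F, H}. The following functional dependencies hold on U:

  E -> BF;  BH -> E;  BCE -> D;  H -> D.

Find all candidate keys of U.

{B, C, H}, {C, E, H}

{B, C, H}⁺: BH→E adds E; BCE→D adds D; E→BF adds F → {B, C, D, E, F, H}.
{C, E, H}⁺: E→BF adds B, F; BCE→D adds D → {B, C, D, E, F, H}.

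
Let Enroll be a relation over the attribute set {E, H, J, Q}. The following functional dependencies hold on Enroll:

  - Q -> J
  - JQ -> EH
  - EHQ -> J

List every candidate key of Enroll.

(Q)

{Q}⁺: Q→J adds J; JQ→EH adds E, H → {E, H, J, Q}.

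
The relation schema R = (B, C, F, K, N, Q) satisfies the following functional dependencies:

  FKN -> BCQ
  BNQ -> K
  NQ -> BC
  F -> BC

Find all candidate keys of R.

{F, K, N}, {F, N, Q}

Attributes F, N never appear on any right-hand side, so every candidate key must contain {F, N}.
{F, N}⁺ = {B, C, F, N}, which is not all of the schema, so we must add further attributes.
{F, K, N}⁺: FKN→BCQ adds B, C, Q → {B, C, F, K, N, Q}. Minimal: {K, N}⁺ = {K, N}; {F, N}⁺ = {B, C, F, N}; {F, K}⁺ = {B, C, F, K} — none reach the full schema.
{F, N, Q}⁺: NQ→BC adds B, C; BNQ→K adds K → {B, C, F, K, N, Q}. Minimal: {N, Q}⁺ = {B, C, K, N, Q}; {F, Q}⁺ = {B, C, F, Q}; {F, N}⁺ = {B, C, F, N} — none reach the full schema.
Any other superkey contains one of these as a subset, so there are no further candidate keys.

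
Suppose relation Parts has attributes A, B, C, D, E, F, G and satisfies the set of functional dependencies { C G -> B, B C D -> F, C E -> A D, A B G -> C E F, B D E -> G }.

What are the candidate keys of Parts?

(A, B, G); (A, C, G); (B, C, E); (C, E, G); (A, B, D, E)

{A, B, G}⁺: ABG→CEF adds C, E, F; CE→AD adds D → {A, B, C, D, E, F, G}.
{A, C, G}⁺: CG→B adds B; ABG→CEF adds E, F; CE→AD adds D → {A, B, C, D, E, F, G}.
{B, C, E}⁺: CE→AD adds A, D; BDE→G adds G; BCD→F adds F → {A, B, C, D, E, F, G}.
{C, E, G}⁺: CG→B adds B; CE→AD adds A, D; ABG→CEF adds F → {A, B, C, D, E, F, G}.
{A, B, D, E}⁺: BDE→G adds G; ABG→CEF adds C, F → {A, B, C, D, E, F, G}.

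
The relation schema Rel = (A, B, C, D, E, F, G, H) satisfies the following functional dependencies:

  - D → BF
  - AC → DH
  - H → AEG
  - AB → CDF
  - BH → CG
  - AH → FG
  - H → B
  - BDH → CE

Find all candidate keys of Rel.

H; AB; AC; AD

{H}⁺: H→AEG adds A, E, G; AH→FG adds F; H→B adds B; AB→CDF adds C, D → {A, B, C, D, E, F, G, H}.
{A, B}⁺: AB→CDF adds C, D, F; AC→DH adds H; H→AEG adds E, G → {A, B, C, D, E, F, G, H}. Minimal: {B}⁺ = {B}; {A}⁺ = {A} — none reach the full schema.
{A, C}⁺: AC→DH adds D, H; H→AEG adds E, G; AH→FG adds F; H→B adds B → {A, B, C, D, E, F, G, H}. Minimal: {C}⁺ = {C}; {A}⁺ = {A} — none reach the full schema.
{A, D}⁺: D→BF adds B, F; AB→CDF adds C; AC→DH adds H; H→AEG adds E, G → {A, B, C, D, E, F, G, H}. Minimal: {D}⁺ = {B, D, F}; {A}⁺ = {A} — none reach the full schema.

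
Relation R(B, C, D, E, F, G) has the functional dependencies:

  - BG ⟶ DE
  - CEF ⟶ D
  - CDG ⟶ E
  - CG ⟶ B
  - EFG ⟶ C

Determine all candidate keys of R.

Attributes F, G never appear on any right-hand side, so every candidate key must contain {F, G}.
{F, G}⁺ = {F, G}, which is not all of the schema, so we must add further attributes.
{B, F, G}⁺: BG→DE adds D, E; EFG→C adds C → {B, C, D, E, F, G}.
{C, F, G}⁺: CG→B adds B; BG→DE adds D, E → {B, C, D, E, F, G}.
{E, F, G}⁺: EFG→C adds C; CEF→D adds D; CG→B adds B → {B, C, D, E, F, G}.

{B, F, G}, {C, F, G}, {E, F, G}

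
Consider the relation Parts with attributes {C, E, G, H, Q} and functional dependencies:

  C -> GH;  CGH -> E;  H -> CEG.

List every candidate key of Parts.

(C, Q), (H, Q)

Attribute Q never appears on the right-hand side of any dependency, so Q must belong to every candidate key.
{Q}⁺ = {Q}, which is not all of the schema, so we must add further attributes.
{C, Q}⁺: C→GH adds G, H; CGH→E adds E → {C, E, G, H, Q}. Minimal: {Q}⁺ = {Q}; {C}⁺ = {C, E, G, H} — none reach the full schema.
{H, Q}⁺: H→CEG adds C, E, G → {C, E, G, H, Q}. Minimal: {Q}⁺ = {Q}; {H}⁺ = {C, E, G, H} — none reach the full schema.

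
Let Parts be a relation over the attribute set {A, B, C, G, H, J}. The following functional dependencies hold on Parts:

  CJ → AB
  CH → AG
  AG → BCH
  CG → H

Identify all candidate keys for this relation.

{A, G, J}, {C, G, J}, {C, H, J}

Attribute J never appears on the right-hand side of any dependency, so J must belong to every candidate key.
{J}⁺ = {J}, which is not all of the schema, so we must add further attributes.
{A, G, J}⁺: AG→BCH adds B, C, H → {A, B, C, G, H, J}. Minimal: {G, J}⁺ = {G, J}; {A, J}⁺ = {A, J}; {A, G}⁺ = {A, B, C, G, H} — none reach the full schema.
{C, G, J}⁺: CJ→AB adds A, B; AG→BCH adds H → {A, B, C, G, H, J}. Minimal: {G, J}⁺ = {G, J}; {C, J}⁺ = {A, B, C, J}; {C, G}⁺ = {A, B, C, G, H} — none reach the full schema.
{C, H, J}⁺: CJ→AB adds A, B; CH→AG adds G → {A, B, C, G, H, J}. Minimal: {H, J}⁺ = {H, J}; {C, J}⁺ = {A, B, C, J}; {C, H}⁺ = {A, B, C, G, H} — none reach the full schema.
Any other superkey contains one of these as a subset, so there are no further candidate keys.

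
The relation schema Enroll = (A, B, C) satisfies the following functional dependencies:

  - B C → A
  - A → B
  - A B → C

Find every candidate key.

{A}, {B, C}

{A}⁺: A→B adds B; AB→C adds C → {A, B, C}.
{B, C}⁺: BC→A adds A → {A, B, C}.
Any other superkey contains one of these as a subset, so there are no further candidate keys.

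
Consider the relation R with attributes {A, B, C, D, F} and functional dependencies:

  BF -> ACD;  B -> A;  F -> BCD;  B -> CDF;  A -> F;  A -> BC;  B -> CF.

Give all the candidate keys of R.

{A}⁺: A→F adds F; A→BC adds B, C; BF→ACD adds D → {A, B, C, D, F}.
{B}⁺: B→A adds A; B→CDF adds C, D, F → {A, B, C, D, F}.
{F}⁺: F→BCD adds B, C, D; BF→ACD adds A → {A, B, C, D, F}.
Any other superkey contains one of these as a subset, so there are no further candidate keys.

A; B; F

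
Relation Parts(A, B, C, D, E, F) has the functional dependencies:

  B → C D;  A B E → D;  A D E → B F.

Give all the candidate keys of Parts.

{A, B, E}, {A, D, E}

Attributes A, E never appear on any right-hand side, so every candidate key must contain {A, E}.
{A, E}⁺ = {A, E}, which is not all of the schema, so we must add further attributes.
{A, B, E}⁺: B→CD adds C, D; ADE→BF adds F → {A, B, C, D, E, F}.
{A, D, E}⁺: ADE→BF adds B, F; B→CD adds C → {A, B, C, D, E, F}.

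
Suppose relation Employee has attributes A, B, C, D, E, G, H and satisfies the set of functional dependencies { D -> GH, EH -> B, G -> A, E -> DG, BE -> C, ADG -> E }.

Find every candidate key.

(D), (E)

{D}⁺: D→GH adds G, H; G→A adds A; ADG→E adds E; EH→B adds B; BE→C adds C → {A, B, C, D, E, G, H}.
{E}⁺: E→DG adds D, G; D→GH adds H; EH→B adds B; G→A adds A; BE→C adds C → {A, B, C, D, E, G, H}.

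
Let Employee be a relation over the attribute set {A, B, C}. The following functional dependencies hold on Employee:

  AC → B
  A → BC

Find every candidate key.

Attribute A never appears on the right-hand side of any dependency, so A must belong to every candidate key.
{A}⁺ = {A, B, C}, which is all of the schema, so {A} is the only candidate key.

{A}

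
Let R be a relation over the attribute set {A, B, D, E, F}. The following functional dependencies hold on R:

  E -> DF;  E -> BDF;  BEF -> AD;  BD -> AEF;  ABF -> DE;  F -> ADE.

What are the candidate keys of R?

{E}; {F}; {B, D}

{E}⁺: E→DF adds D, F; E→BDF adds B; BEF→AD adds A → {A, B, D, E, F}.
{F}⁺: F→ADE adds A, D, E; E→BDF adds B → {A, B, D, E, F}.
{B, D}⁺: BD→AEF adds A, E, F → {A, B, D, E, F}. Minimal: {D}⁺ = {D}; {B}⁺ = {B} — none reach the full schema.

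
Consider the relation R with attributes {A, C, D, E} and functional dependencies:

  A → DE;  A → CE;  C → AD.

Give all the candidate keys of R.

{A}, {C}

{A}⁺: A→DE adds D, E; A→CE adds C → {A, C, D, E}.
{C}⁺: C→AD adds A, D; A→DE adds E → {A, C, D, E}.
Any other superkey contains one of these as a subset, so there are no further candidate keys.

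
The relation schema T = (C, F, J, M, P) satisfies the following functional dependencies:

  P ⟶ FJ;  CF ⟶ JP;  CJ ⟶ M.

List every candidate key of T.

{C, F}⁺: CF→JP adds J, P; CJ→M adds M → {C, F, J, M, P}. Minimal: {F}⁺ = {F}; {C}⁺ = {C} — none reach the full schema.
{C, P}⁺: P→FJ adds F, J; CJ→M adds M → {C, F, J, M, P}. Minimal: {P}⁺ = {F, J, P}; {C}⁺ = {C} — none reach the full schema.

{C, F}, {C, P}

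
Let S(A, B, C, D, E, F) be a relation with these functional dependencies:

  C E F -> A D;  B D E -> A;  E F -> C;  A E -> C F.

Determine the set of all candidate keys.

{A, B, E}; {B, D, E}; {B, E, F}

Attributes B, E never appear on any right-hand side, so every candidate key must contain {B, E}.
{B, E}⁺ = {B, E}, which is not all of the schema, so we must add further attributes.
{A, B, E}⁺: AE→CF adds C, F; CEF→AD adds D → {A, B, C, D, E, F}. Minimal: {B, E}⁺ = {B, E}; {A, E}⁺ = {A, C, D, E, F}; {A, B}⁺ = {A, B} — none reach the full schema.
{B, D, E}⁺: BDE→A adds A; AE→CF adds C, F → {A, B, C, D, E, F}. Minimal: {D, E}⁺ = {D, E}; {B, E}⁺ = {B, E}; {B, D}⁺ = {B, D} — none reach the full schema.
{B, E, F}⁺: EF→C adds C; CEF→AD adds A, D → {A, B, C, D, E, F}. Minimal: {E, F}⁺ = {A, C, D, E, F}; {B, F}⁺ = {B, F}; {B, E}⁺ = {B, E} — none reach the full schema.
Any other superkey contains one of these as a subset, so there are no further candidate keys.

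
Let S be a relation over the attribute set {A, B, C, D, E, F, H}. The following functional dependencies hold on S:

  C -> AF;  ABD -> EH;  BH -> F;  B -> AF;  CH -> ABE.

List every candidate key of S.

(B, C, D), (C, D, H)

Attributes C, D never appear on any right-hand side, so every candidate key must contain {C, D}.
{C, D}⁺ = {A, C, D, F}, which is not all of the schema, so we must add further attributes.
{B, C, D}⁺: C→AF adds A, F; ABD→EH adds E, H → {A, B, C, D, E, F, H}. Minimal: {C, D}⁺ = {A, C, D, F}; {B, D}⁺ = {A, B, D, E, F, H}; {B, C}⁺ = {A, B, C, F} — none reach the full schema.
{C, D, H}⁺: C→AF adds A, F; CH→ABE adds B, E → {A, B, C, D, E, F, H}. Minimal: {D, H}⁺ = {D, H}; {C, H}⁺ = {A, B, C, E, F, H}; {C, D}⁺ = {A, C, D, F} — none reach the full schema.
Any other superkey contains one of these as a subset, so there are no further candidate keys.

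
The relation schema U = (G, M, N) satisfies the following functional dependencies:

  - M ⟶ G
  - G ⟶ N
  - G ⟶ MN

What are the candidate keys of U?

{G}, {M}

{G}⁺: G→N adds N; G→MN adds M → {G, M, N}.
{M}⁺: M→G adds G; G→N adds N → {G, M, N}.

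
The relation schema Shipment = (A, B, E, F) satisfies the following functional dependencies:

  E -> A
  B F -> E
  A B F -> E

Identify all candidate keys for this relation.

BF

Attributes B, F never appear on any right-hand side, so every candidate key must contain {B, F}.
{B, F}⁺ = {A, B, E, F}, which is all of the schema, so {B, F} is the only candidate key.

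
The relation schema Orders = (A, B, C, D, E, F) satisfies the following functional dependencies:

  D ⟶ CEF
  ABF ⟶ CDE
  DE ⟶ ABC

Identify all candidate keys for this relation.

D, ABF

{D}⁺: D→CEF adds C, E, F; DE→ABC adds A, B → {A, B, C, D, E, F}.
{A, B, F}⁺: ABF→CDE adds C, D, E → {A, B, C, D, E, F}. Minimal: {B, F}⁺ = {B, F}; {A, F}⁺ = {A, F}; {A, B}⁺ = {A, B} — none reach the full schema.
Any other superkey contains one of these as a subset, so there are no further candidate keys.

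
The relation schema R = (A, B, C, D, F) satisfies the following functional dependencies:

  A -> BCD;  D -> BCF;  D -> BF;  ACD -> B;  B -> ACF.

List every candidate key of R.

{A}⁺: A→BCD adds B, C, D; D→BCF adds F → {A, B, C, D, F}.
{B}⁺: B→ACF adds A, C, F; A→BCD adds D → {A, B, C, D, F}.
{D}⁺: D→BCF adds B, C, F; B→ACF adds A → {A, B, C, D, F}.
Any other superkey contains one of these as a subset, so there are no further candidate keys.

(A), (B), (D)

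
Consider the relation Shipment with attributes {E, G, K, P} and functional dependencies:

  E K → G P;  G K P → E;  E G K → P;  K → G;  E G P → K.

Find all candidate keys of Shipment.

{E, K}⁺: EK→GP adds G, P → {E, G, K, P}.
{K, P}⁺: K→G adds G; GKP→E adds E → {E, G, K, P}.
{E, G, P}⁺: EGP→K adds K → {E, G, K, P}.
Any other superkey contains one of these as a subset, so there are no further candidate keys.

(E, K), (K, P), (E, G, P)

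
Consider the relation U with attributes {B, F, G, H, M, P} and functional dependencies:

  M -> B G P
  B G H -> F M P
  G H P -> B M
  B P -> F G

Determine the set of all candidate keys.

(H, M), (B, G, H), (B, H, P), (G, H, P)

Attribute H never appears on the right-hand side of any dependency, so H must belong to every candidate key.
{H}⁺ = {H}, which is not all of the schema, so we must add further attributes.
{H, M}⁺: M→BGP adds B, G, P; BGH→FMP adds F → {B, F, G, H, M, P}.
{B, G, H}⁺: BGH→FMP adds F, M, P → {B, F, G, H, M, P}.
{B, H, P}⁺: BP→FG adds F, G; BGH→FMP adds M → {B, F, G, H, M, P}.
{G, H, P}⁺: GHP→BM adds B, M; BP→FG adds F → {B, F, G, H, M, P}.
Any other superkey contains one of these as a subset, so there are no further candidate keys.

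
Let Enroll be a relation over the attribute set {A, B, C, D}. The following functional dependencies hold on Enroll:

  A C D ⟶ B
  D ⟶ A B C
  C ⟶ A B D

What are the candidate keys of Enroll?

{C}; {D}

{C}⁺: C→ABD adds A, B, D → {A, B, C, D}.
{D}⁺: D→ABC adds A, B, C → {A, B, C, D}.
Any other superkey contains one of these as a subset, so there are no further candidate keys.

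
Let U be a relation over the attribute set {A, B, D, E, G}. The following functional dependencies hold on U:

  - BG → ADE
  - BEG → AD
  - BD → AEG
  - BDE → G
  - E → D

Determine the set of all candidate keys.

{B, D}; {B, E}; {B, G}

Attribute B never appears on the right-hand side of any dependency, so B must belong to every candidate key.
{B}⁺ = {B}, which is not all of the schema, so we must add further attributes.
{B, D}⁺: BD→AEG adds A, E, G → {A, B, D, E, G}.
{B, E}⁺: E→D adds D; BD→AEG adds A, G → {A, B, D, E, G}.
{B, G}⁺: BG→ADE adds A, D, E → {A, B, D, E, G}.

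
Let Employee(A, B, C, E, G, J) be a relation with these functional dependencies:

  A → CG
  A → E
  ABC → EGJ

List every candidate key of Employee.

(A, B)

Attributes A, B never appear on any right-hand side, so every candidate key must contain {A, B}.
{A, B}⁺ = {A, B, C, E, G, J}, which is all of the schema, so {A, B} is the only candidate key.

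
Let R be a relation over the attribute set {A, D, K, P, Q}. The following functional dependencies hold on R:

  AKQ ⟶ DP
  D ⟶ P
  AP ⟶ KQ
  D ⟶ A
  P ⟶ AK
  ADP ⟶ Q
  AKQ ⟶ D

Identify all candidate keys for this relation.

{D}, {P}, {A, K, Q}

{D}⁺: D→P adds P; D→A adds A; P→AK adds K; ADP→Q adds Q → {A, D, K, P, Q}.
{P}⁺: P→AK adds A, K; AP→KQ adds Q; AKQ→D adds D → {A, D, K, P, Q}.
{A, K, Q}⁺: AKQ→DP adds D, P → {A, D, K, P, Q}. Minimal: {K, Q}⁺ = {K, Q}; {A, Q}⁺ = {A, Q}; {A, K}⁺ = {A, K} — none reach the full schema.
Any other superkey contains one of these as a subset, so there are no further candidate keys.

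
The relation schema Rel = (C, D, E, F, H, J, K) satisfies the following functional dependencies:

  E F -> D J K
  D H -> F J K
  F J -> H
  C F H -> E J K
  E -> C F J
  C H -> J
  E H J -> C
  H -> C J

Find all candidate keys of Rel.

{E}⁺: E→CFJ adds C, F, J; EF→DJK adds D, K; FJ→H adds H → {C, D, E, F, H, J, K}.
{D, H}⁺: DH→FJK adds F, J, K; H→CJ adds C; CFH→EJK adds E → {C, D, E, F, H, J, K}. Minimal: {H}⁺ = {C, H, J}; {D}⁺ = {D} — none reach the full schema.
{F, H}⁺: H→CJ adds C, J; CFH→EJK adds E, K; EF→DJK adds D → {C, D, E, F, H, J, K}. Minimal: {H}⁺ = {C, H, J}; {F}⁺ = {F} — none reach the full schema.
{F, J}⁺: FJ→H adds H; H→CJ adds C; CFH→EJK adds E, K; EF→DJK adds D → {C, D, E, F, H, J, K}. Minimal: {J}⁺ = {J}; {F}⁺ = {F} — none reach the full schema.
Any other superkey contains one of these as a subset, so there are no further candidate keys.

{E}, {D, H}, {F, H}, {F, J}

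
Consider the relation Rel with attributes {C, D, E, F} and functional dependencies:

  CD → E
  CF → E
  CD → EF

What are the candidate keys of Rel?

CD

Attributes C, D never appear on any right-hand side, so every candidate key must contain {C, D}.
{C, D}⁺ = {C, D, E, F}, which is all of the schema, so {C, D} is the only candidate key.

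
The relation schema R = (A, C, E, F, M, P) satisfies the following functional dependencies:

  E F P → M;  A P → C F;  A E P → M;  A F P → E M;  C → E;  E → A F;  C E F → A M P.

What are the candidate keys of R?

{C}⁺: C→E adds E; E→AF adds A, F; CEF→AMP adds M, P → {A, C, E, F, M, P}.
{A, P}⁺: AP→CF adds C, F; AFP→EM adds E, M → {A, C, E, F, M, P}. Minimal: {P}⁺ = {P}; {A}⁺ = {A} — none reach the full schema.
{E, P}⁺: E→AF adds A, F; EFP→M adds M; AP→CF adds C → {A, C, E, F, M, P}. Minimal: {P}⁺ = {P}; {E}⁺ = {A, E, F} — none reach the full schema.
Any other superkey contains one of these as a subset, so there are no further candidate keys.

{C}, {A, P}, {E, P}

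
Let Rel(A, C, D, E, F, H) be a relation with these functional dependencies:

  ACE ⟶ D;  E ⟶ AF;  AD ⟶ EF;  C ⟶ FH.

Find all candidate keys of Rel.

Attribute C never appears on the right-hand side of any dependency, so C must belong to every candidate key.
{C}⁺ = {C, F, H}, which is not all of the schema, so we must add further attributes.
{C, E}⁺: E→AF adds A, F; C→FH adds H; ACE→D adds D → {A, C, D, E, F, H}.
{A, C, D}⁺: AD→EF adds E, F; C→FH adds H → {A, C, D, E, F, H}.
Any other superkey contains one of these as a subset, so there are no further candidate keys.

CE; ACD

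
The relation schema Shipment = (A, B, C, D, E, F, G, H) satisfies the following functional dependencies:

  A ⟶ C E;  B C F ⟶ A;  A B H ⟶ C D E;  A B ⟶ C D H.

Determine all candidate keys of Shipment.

(A, B, F, G); (B, C, F, G)

Attributes B, F, G never appear on any right-hand side, so every candidate key must contain {B, F, G}.
{B, F, G}⁺ = {B, F, G}, which is not all of the schema, so we must add further attributes.
{A, B, F, G}⁺: A→CE adds C, E; AB→CDH adds D, H → {A, B, C, D, E, F, G, H}. Minimal: {B, F, G}⁺ = {B, F, G}; {A, F, G}⁺ = {A, C, E, F, G}; {A, B, G}⁺ = {A, B, C, D, E, G, H}; … — none reach the full schema.
{B, C, F, G}⁺: BCF→A adds A; AB→CDH adds D, H; A→CE adds E → {A, B, C, D, E, F, G, H}. Minimal: {C, F, G}⁺ = {C, F, G}; {B, F, G}⁺ = {B, F, G}; {B, C, G}⁺ = {B, C, G}; … — none reach the full schema.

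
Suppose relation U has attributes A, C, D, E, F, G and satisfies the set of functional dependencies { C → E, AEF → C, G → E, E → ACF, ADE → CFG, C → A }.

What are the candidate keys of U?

{C, D}⁺: C→E adds E; E→ACF adds A, F; ADE→CFG adds G → {A, C, D, E, F, G}. Minimal: {D}⁺ = {D}; {C}⁺ = {A, C, E, F} — none reach the full schema.
{D, E}⁺: E→ACF adds A, C, F; ADE→CFG adds G → {A, C, D, E, F, G}. Minimal: {E}⁺ = {A, C, E, F}; {D}⁺ = {D} — none reach the full schema.
{D, G}⁺: G→E adds E; E→ACF adds A, C, F → {A, C, D, E, F, G}. Minimal: {G}⁺ = {A, C, E, F, G}; {D}⁺ = {D} — none reach the full schema.

{C, D}, {D, E}, {D, G}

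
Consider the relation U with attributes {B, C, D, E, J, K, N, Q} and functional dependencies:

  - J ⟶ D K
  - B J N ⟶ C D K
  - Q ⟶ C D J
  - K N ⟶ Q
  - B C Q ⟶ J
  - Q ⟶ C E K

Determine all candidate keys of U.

{B, J, N}; {B, K, N}; {B, N, Q}

{B, J, N}⁺: J→DK adds D, K; BJN→CDK adds C; KN→Q adds Q; Q→CEK adds E → {B, C, D, E, J, K, N, Q}.
{B, K, N}⁺: KN→Q adds Q; Q→CEK adds C, E; Q→CDJ adds D, J → {B, C, D, E, J, K, N, Q}.
{B, N, Q}⁺: Q→CDJ adds C, D, J; Q→CEK adds E, K → {B, C, D, E, J, K, N, Q}.
Any other superkey contains one of these as a subset, so there are no further candidate keys.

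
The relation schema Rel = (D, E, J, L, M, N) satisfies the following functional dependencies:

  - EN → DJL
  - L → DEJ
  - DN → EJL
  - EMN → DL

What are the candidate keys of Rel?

Attributes M, N never appear on any right-hand side, so every candidate key must contain {M, N}.
{M, N}⁺ = {M, N}, which is not all of the schema, so we must add further attributes.
{D, M, N}⁺: DN→EJL adds E, J, L → {D, E, J, L, M, N}. Minimal: {M, N}⁺ = {M, N}; {D, N}⁺ = {D, E, J, L, N}; {D, M}⁺ = {D, M} — none reach the full schema.
{E, M, N}⁺: EN→DJL adds D, J, L → {D, E, J, L, M, N}. Minimal: {M, N}⁺ = {M, N}; {E, N}⁺ = {D, E, J, L, N}; {E, M}⁺ = {E, M} — none reach the full schema.
{L, M, N}⁺: L→DEJ adds D, E, J → {D, E, J, L, M, N}. Minimal: {M, N}⁺ = {M, N}; {L, N}⁺ = {D, E, J, L, N}; {L, M}⁺ = {D, E, J, L, M} — none reach the full schema.
Any other superkey contains one of these as a subset, so there are no further candidate keys.

{D, M, N}; {E, M, N}; {L, M, N}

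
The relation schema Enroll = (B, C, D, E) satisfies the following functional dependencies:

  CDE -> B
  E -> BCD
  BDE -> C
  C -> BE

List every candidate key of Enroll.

{C}⁺: C→BE adds B, E; E→BCD adds D → {B, C, D, E}.
{E}⁺: E→BCD adds B, C, D → {B, C, D, E}.
Any other superkey contains one of these as a subset, so there are no further candidate keys.

(C), (E)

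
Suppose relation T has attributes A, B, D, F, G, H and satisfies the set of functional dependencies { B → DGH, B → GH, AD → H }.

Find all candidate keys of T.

{A, B, F}

Attributes A, B, F never appear on any right-hand side, so every candidate key must contain {A, B, F}.
{A, B, F}⁺ = {A, B, D, F, G, H}, which is all of the schema, so {A, B, F} is the only candidate key.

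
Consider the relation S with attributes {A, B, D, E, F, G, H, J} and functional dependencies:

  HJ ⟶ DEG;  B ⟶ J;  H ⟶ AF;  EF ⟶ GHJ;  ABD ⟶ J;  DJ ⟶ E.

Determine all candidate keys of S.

Attribute B never appears on the right-hand side of any dependency, so B must belong to every candidate key.
{B}⁺ = {B, J}, which is not all of the schema, so we must add further attributes.
{B, H}⁺: B→J adds J; H→AF adds A, F; HJ→DEG adds D, E, G → {A, B, D, E, F, G, H, J}.
{B, D, F}⁺: B→J adds J; DJ→E adds E; EF→GHJ adds G, H; H→AF adds A → {A, B, D, E, F, G, H, J}.
{B, E, F}⁺: B→J adds J; EF→GHJ adds G, H; HJ→DEG adds D; H→AF adds A → {A, B, D, E, F, G, H, J}.

{B, H}, {B, D, F}, {B, E, F}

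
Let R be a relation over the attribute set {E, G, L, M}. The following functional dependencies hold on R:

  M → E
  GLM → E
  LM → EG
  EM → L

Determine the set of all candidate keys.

Attribute M never appears on the right-hand side of any dependency, so M must belong to every candidate key.
{M}⁺ = {E, G, L, M}, which is all of the schema, so {M} is the only candidate key.

(M)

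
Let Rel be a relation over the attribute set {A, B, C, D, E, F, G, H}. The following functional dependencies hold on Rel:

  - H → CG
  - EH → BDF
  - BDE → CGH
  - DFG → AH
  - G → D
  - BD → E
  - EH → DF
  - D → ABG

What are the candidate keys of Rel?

{D}⁺: D→ABG adds A, B, G; BD→E adds E; BDE→CGH adds C, H; EH→DF adds F → {A, B, C, D, E, F, G, H}.
{G}⁺: G→D adds D; D→ABG adds A, B; BD→E adds E; BDE→CGH adds C, H; EH→DF adds F → {A, B, C, D, E, F, G, H}.
{H}⁺: H→CG adds C, G; G→D adds D; D→ABG adds A, B; BD→E adds E; EH→DF adds F → {A, B, C, D, E, F, G, H}.

(D), (G), (H)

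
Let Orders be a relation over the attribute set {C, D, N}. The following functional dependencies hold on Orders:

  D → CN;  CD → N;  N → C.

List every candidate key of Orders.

Attribute D never appears on the right-hand side of any dependency, so D must belong to every candidate key.
{D}⁺ = {C, D, N}, which is all of the schema, so {D} is the only candidate key.

{D}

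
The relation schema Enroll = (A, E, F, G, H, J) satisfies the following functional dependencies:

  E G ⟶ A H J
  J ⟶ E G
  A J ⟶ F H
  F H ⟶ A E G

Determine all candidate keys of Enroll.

(J); (E, G); (F, H)

{J}⁺: J→EG adds E, G; EG→AHJ adds A, H; AJ→FH adds F → {A, E, F, G, H, J}.
{E, G}⁺: EG→AHJ adds A, H, J; AJ→FH adds F → {A, E, F, G, H, J}. Minimal: {G}⁺ = {G}; {E}⁺ = {E} — none reach the full schema.
{F, H}⁺: FH→AEG adds A, E, G; EG→AHJ adds J → {A, E, F, G, H, J}. Minimal: {H}⁺ = {H}; {F}⁺ = {F} — none reach the full schema.
Any other superkey contains one of these as a subset, so there are no further candidate keys.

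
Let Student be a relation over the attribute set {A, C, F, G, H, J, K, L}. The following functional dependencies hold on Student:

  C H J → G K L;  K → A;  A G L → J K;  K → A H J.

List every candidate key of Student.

Attributes C, F never appear on any right-hand side, so every candidate key must contain {C, F}.
{C, F}⁺ = {C, F}, which is not all of the schema, so we must add further attributes.
{C, F, K}⁺: K→A adds A; K→AHJ adds H, J; CHJ→GKL adds G, L → {A, C, F, G, H, J, K, L}. Minimal: {F, K}⁺ = {A, F, H, J, K}; {C, K}⁺ = {A, C, G, H, J, K, L}; {C, F}⁺ = {C, F} — none reach the full schema.
{C, F, H, J}⁺: CHJ→GKL adds G, K, L; K→A adds A → {A, C, F, G, H, J, K, L}. Minimal: {F, H, J}⁺ = {F, H, J}; {C, H, J}⁺ = {A, C, G, H, J, K, L}; {C, F, J}⁺ = {C, F, J}; … — none reach the full schema.
{A, C, F, G, L}⁺: AGL→JK adds J, K; K→AHJ adds H → {A, C, F, G, H, J, K, L}. Minimal: {C, F, G, L}⁺ = {C, F, G, L}; {A, F, G, L}⁺ = {A, F, G, H, J, K, L}; {A, C, G, L}⁺ = {A, C, G, H, J, K, L}; … — none reach the full schema.

CFK, CFHJ, ACFGL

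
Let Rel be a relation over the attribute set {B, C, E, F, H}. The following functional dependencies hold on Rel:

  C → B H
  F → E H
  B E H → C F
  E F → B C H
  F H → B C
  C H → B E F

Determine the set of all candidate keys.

{C}⁺: C→BH adds B, H; CH→BEF adds E, F → {B, C, E, F, H}.
{F}⁺: F→EH adds E, H; EF→BCH adds B, C → {B, C, E, F, H}.
{B, E, H}⁺: BEH→CF adds C, F → {B, C, E, F, H}.

{C}; {F}; {B, E, H}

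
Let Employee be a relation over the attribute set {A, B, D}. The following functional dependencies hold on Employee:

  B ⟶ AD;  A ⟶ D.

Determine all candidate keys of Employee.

Attribute B never appears on the right-hand side of any dependency, so B must belong to every candidate key.
{B}⁺ = {A, B, D}, which is all of the schema, so {B} is the only candidate key.

B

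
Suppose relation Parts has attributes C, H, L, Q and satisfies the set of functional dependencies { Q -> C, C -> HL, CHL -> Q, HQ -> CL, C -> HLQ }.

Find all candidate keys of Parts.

C, Q

{C}⁺: C→HL adds H, L; CHL→Q adds Q → {C, H, L, Q}.
{Q}⁺: Q→C adds C; C→HL adds H, L → {C, H, L, Q}.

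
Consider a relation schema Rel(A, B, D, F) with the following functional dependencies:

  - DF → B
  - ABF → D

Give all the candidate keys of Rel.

{A, B, F}, {A, D, F}

Attributes A, F never appear on any right-hand side, so every candidate key must contain {A, F}.
{A, F}⁺ = {A, F}, which is not all of the schema, so we must add further attributes.
{A, B, F}⁺: ABF→D adds D → {A, B, D, F}. Minimal: {B, F}⁺ = {B, F}; {A, F}⁺ = {A, F}; {A, B}⁺ = {A, B} — none reach the full schema.
{A, D, F}⁺: DF→B adds B → {A, B, D, F}. Minimal: {D, F}⁺ = {B, D, F}; {A, F}⁺ = {A, F}; {A, D}⁺ = {A, D} — none reach the full schema.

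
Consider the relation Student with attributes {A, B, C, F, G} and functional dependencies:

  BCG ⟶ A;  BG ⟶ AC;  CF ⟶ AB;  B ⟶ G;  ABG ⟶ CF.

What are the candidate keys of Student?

B, CF

{B}⁺: B→G adds G; BG→AC adds A, C; ABG→CF adds F → {A, B, C, F, G}.
{C, F}⁺: CF→AB adds A, B; B→G adds G → {A, B, C, F, G}. Minimal: {F}⁺ = {F}; {C}⁺ = {C} — none reach the full schema.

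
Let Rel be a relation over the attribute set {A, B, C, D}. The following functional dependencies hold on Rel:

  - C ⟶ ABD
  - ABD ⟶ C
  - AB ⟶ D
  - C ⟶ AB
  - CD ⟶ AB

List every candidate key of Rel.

{C}⁺: C→ABD adds A, B, D → {A, B, C, D}.
{A, B}⁺: AB→D adds D; ABD→C adds C → {A, B, C, D}. Minimal: {B}⁺ = {B}; {A}⁺ = {A} — none reach the full schema.
Any other superkey contains one of these as a subset, so there are no further candidate keys.

{C}, {A, B}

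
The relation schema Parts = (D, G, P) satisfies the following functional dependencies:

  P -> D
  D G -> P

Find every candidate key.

Attribute G never appears on the right-hand side of any dependency, so G must belong to every candidate key.
{G}⁺ = {G}, which is not all of the schema, so we must add further attributes.
{D, G}⁺: DG→P adds P → {D, G, P}. Minimal: {G}⁺ = {G}; {D}⁺ = {D} — none reach the full schema.
{G, P}⁺: P→D adds D → {D, G, P}. Minimal: {P}⁺ = {D, P}; {G}⁺ = {G} — none reach the full schema.

{D, G}, {G, P}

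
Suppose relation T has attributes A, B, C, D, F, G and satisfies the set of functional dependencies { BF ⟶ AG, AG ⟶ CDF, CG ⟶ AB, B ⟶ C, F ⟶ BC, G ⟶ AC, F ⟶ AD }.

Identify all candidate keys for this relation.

F; G

{F}⁺: F→BC adds B, C; F→AD adds A, D; BF→AG adds G → {A, B, C, D, F, G}.
{G}⁺: G→AC adds A, C; AG→CDF adds D, F; CG→AB adds B → {A, B, C, D, F, G}.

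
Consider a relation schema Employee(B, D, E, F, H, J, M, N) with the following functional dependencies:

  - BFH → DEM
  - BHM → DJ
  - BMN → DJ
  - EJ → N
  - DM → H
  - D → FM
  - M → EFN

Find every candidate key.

{B, D}, {B, M}, {B, F, H}

{B, D}⁺: D→FM adds F, M; M→EFN adds E, N; BMN→DJ adds J; DM→H adds H → {B, D, E, F, H, J, M, N}. Minimal: {D}⁺ = {D, E, F, H, M, N}; {B}⁺ = {B} — none reach the full schema.
{B, M}⁺: M→EFN adds E, F, N; BMN→DJ adds D, J; DM→H adds H → {B, D, E, F, H, J, M, N}. Minimal: {M}⁺ = {E, F, M, N}; {B}⁺ = {B} — none reach the full schema.
{B, F, H}⁺: BFH→DEM adds D, E, M; BHM→DJ adds J; EJ→N adds N → {B, D, E, F, H, J, M, N}. Minimal: {F, H}⁺ = {F, H}; {B, H}⁺ = {B, H}; {B, F}⁺ = {B, F} — none reach the full schema.
Any other superkey contains one of these as a subset, so there are no further candidate keys.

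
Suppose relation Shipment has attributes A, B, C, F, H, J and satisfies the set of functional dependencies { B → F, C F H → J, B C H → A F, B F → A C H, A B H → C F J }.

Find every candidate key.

{B}

{B}⁺: B→F adds F; BF→ACH adds A, C, H; ABH→CFJ adds J → {A, B, C, F, H, J}.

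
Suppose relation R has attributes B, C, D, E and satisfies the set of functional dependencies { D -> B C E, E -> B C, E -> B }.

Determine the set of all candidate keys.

(D)

{D}⁺: D→BCE adds B, C, E → {B, C, D, E}.
No other minimal superkey exists.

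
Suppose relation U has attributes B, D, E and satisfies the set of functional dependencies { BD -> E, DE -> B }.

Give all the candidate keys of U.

BD, DE

Attribute D never appears on the right-hand side of any dependency, so D must belong to every candidate key.
{D}⁺ = {D}, which is not all of the schema, so we must add further attributes.
{B, D}⁺: BD→E adds E → {B, D, E}.
{D, E}⁺: DE→B adds B → {B, D, E}.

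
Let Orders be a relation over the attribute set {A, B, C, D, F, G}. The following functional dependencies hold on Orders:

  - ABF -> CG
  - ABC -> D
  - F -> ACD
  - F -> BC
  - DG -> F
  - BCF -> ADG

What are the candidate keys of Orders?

{F}⁺: F→ACD adds A, C, D; F→BC adds B; BCF→ADG adds G → {A, B, C, D, F, G}.
{D, G}⁺: DG→F adds F; F→ACD adds A, C; F→BC adds B → {A, B, C, D, F, G}. Minimal: {G}⁺ = {G}; {D}⁺ = {D} — none reach the full schema.
{A, B, C, G}⁺: ABC→D adds D; DG→F adds F → {A, B, C, D, F, G}. Minimal: {B, C, G}⁺ = {B, C, G}; {A, C, G}⁺ = {A, C, G}; {A, B, G}⁺ = {A, B, G}; … — none reach the full schema.
Any other superkey contains one of these as a subset, so there are no further candidate keys.

{F}; {D, G}; {A, B, C, G}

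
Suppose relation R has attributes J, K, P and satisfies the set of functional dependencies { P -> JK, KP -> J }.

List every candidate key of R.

Attribute P never appears on the right-hand side of any dependency, so P must belong to every candidate key.
{P}⁺ = {J, K, P}, which is all of the schema, so {P} is the only candidate key.

(P)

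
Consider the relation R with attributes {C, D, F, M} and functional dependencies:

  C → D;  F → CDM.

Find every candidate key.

{F}

Attribute F never appears on the right-hand side of any dependency, so F must belong to every candidate key.
{F}⁺ = {C, D, F, M}, which is all of the schema, so {F} is the only candidate key.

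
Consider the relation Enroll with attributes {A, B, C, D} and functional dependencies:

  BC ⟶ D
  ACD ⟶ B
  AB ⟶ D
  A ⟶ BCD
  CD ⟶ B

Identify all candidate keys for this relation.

{A}

Attribute A never appears on the right-hand side of any dependency, so A must belong to every candidate key.
{A}⁺ = {A, B, C, D}, which is all of the schema, so {A} is the only candidate key.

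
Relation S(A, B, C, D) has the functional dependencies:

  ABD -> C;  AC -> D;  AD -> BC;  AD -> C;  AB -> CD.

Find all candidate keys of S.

AB; AC; AD

{A, B}⁺: AB→CD adds C, D → {A, B, C, D}.
{A, C}⁺: AC→D adds D; AD→BC adds B → {A, B, C, D}.
{A, D}⁺: AD→BC adds B, C → {A, B, C, D}.
Any other superkey contains one of these as a subset, so there are no further candidate keys.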